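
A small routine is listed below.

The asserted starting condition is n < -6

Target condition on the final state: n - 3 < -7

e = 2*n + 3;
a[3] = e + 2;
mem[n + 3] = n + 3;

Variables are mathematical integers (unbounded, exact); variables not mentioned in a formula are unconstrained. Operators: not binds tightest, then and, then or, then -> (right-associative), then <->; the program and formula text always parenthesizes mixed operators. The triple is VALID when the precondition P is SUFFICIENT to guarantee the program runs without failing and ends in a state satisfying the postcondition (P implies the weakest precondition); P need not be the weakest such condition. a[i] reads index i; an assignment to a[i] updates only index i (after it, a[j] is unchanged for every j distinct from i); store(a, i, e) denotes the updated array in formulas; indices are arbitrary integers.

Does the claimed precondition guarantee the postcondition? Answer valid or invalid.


Working backward. After the program, the postcondition n - 3 < -7 must hold; in canonical form it is n < -4.
Before mem[n + 3] := n + 3: n < -4
Before a[3] := e + 2: n < -4
Before e := 2*n + 3: n < -4
The weakest precondition is n < -4.
Check whether n < -6 implies it.
Every state satisfying the precondition satisfies the weakest precondition: the implication holds.
Answer: valid


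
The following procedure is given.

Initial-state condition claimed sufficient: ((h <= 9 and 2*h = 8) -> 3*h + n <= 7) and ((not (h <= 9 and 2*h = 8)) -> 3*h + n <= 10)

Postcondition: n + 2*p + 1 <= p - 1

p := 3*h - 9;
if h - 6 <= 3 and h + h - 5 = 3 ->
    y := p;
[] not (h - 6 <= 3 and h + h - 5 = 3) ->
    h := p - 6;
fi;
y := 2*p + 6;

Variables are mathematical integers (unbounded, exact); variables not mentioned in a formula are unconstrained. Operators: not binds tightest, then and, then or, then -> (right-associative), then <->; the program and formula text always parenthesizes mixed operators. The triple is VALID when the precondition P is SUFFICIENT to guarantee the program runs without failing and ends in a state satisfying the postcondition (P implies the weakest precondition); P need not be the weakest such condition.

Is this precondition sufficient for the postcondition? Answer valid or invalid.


Working backward. After the program, the postcondition n + 2*p + 1 <= p - 1 must hold; in canonical form it is n + p <= -2.
Before y := 2*p + 6: n + p <= -2
Then branch requires n + p <= -2; else branch requires n + p <= -2.
Before the if: ((h <= 9 and 2*h = 8) -> n + p <= -2) and ((not (h <= 9 and 2*h = 8)) -> n + p <= -2)
Before p := 3*h - 9: ((h <= 9 and 2*h = 8) -> 3*h + n <= 7) and ((not (h <= 9 and 2*h = 8)) -> 3*h + n <= 7)
The weakest precondition is ((h <= 9 and 2*h = 8) -> 3*h + n <= 7) and ((not (h <= 9 and 2*h = 8)) -> 3*h + n <= 7).
Check whether ((h <= 9 and 2*h = 8) -> 3*h + n <= 7) and ((not (h <= 9 and 2*h = 8)) -> 3*h + n <= 10) implies it.
Countermodel: at the initial state h = 5, n = -7, the precondition holds but the weakest precondition fails.
Answer: invalid


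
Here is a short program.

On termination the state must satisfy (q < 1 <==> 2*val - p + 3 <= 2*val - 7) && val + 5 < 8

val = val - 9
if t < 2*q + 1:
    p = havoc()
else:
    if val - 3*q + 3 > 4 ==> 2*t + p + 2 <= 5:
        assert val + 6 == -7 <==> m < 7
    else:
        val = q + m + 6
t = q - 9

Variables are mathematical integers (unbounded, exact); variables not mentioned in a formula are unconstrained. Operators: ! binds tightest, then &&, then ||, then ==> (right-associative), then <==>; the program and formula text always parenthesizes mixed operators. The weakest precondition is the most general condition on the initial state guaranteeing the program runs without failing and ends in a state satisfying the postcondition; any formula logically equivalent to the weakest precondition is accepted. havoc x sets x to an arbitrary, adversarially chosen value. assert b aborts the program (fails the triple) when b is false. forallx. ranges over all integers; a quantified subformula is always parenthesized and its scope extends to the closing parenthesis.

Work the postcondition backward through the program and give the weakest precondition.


Working backward. After the program, the postcondition (q < 1 <==> 2*val - p + 3 <= 2*val - 7) && val + 5 < 8 must hold; in canonical form it is (q < 1 <==> p >= 10) && val < 3.
Before t := q - 9: (q < 1 <==> p >= 10) && val < 3
Then branch requires forall p_1. ((q < 1 <==> p_1 >= 10) && val < 3); else branch requires ((val > 3*q + 1 ==> p + 2*t <= 3) ==> ((val == -13 <==> m < 7) && (q < 1 <==> p >= 10) && val < 3)) && ((!(val > 3*q + 1 ==> p + 2*t <= 3)) ==> ((q < 1 <==> p >= 10) && m + q < -3)).
Before the if: (t < 2*q + 1 ==> (forall p_1. ((q < 1 <==> p_1 >= 10) && val < 3))) && ((!(t < 2*q + 1)) ==> (((val > 3*q + 1 ==> p + 2*t <= 3) ==> ((val == -13 <==> m < 7) && (q < 1 <==> p >= 10) && val < 3)) && ((!(val > 3*q + 1 ==> p + 2*t <= 3)) ==> ((q < 1 <==> p >= 10) && m + q < -3))))
Before val := val - 9: (t < 2*q + 1 ==> (forall p_1. ((q < 1 <==> p_1 >= 10) && val < 12))) && ((!(t < 2*q + 1)) ==> (((val > 3*q + 10 ==> p + 2*t <= 3) ==> ((val == -4 <==> m < 7) && (q < 1 <==> p >= 10) && val < 12)) && ((!(val > 3*q + 10 ==> p + 2*t <= 3)) ==> ((q < 1 <==> p >= 10) && m + q < -3))))
Answer: WP = (t < 2*q + 1 ==> (forall p_1. ((q < 1 <==> p_1 >= 10) && val < 12))) && ((!(t < 2*q + 1)) ==> (((val > 3*q + 10 ==> p + 2*t <= 3) ==> ((val == -4 <==> m < 7) && (q < 1 <==> p >= 10) && val < 12)) && ((!(val > 3*q + 10 ==> p + 2*t <= 3)) ==> ((q < 1 <==> p >= 10) && m + q < -3))))


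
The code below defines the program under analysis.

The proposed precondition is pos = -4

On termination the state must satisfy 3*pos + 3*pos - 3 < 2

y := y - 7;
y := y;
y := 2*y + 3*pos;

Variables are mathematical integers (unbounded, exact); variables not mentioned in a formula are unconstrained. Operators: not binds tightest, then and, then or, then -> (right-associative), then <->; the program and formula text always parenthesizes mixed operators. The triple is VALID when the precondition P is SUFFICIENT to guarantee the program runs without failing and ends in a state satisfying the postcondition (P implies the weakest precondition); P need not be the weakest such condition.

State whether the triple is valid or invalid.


Working backward. After the program, the postcondition 3*pos + 3*pos - 3 < 2 must hold; in canonical form it is 6*pos < 5.
Before y := 2*y + 3*pos: 6*pos < 5
Before y := y: 6*pos < 5
Before y := y - 7: 6*pos < 5
The weakest precondition is 6*pos < 5.
Check whether pos = -4 implies it.
Every state satisfying the precondition satisfies the weakest precondition: the implication holds.
Answer: valid


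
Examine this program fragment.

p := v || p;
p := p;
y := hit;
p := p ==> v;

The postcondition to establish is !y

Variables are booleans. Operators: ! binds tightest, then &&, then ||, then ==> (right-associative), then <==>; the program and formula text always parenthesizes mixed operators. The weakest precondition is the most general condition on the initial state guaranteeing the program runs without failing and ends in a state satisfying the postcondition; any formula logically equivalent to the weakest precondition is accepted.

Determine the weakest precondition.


Working backward. After the program, !y must hold.
Before p := p ==> v: !y
Before y := hit: !hit
Before p := p: !hit
Before p := v || p: !hit
Answer: WP = !hit


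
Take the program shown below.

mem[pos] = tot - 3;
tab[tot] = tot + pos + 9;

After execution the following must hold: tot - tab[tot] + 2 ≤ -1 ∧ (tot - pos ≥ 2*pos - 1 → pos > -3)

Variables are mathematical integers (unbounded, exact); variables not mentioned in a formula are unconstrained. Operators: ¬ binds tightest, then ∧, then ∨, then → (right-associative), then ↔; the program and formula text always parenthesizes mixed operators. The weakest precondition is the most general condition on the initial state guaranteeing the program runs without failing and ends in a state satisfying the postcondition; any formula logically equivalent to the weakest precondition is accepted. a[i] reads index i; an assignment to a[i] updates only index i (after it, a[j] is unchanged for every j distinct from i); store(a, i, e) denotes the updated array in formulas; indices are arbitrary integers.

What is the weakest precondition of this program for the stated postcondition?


Working backward. After the program, the postcondition tot - tab[tot] + 2 ≤ -1 ∧ (tot - pos ≥ 2*pos - 1 → pos > -3) must hold; in canonical form it is tot ≤ tab[tot] - 3 ∧ (tot ≥ 3*pos - 1 → pos > -3).
Before tab[tot] := tot + pos + 9: tot ≤ store(tab, tot, pos + tot + 9)[tot] - 3 ∧ (tot ≥ 3*pos - 1 → pos > -3)
Before mem[pos] := tot - 3: tot ≤ store(tab, tot, pos + tot + 9)[tot] - 3 ∧ (tot ≥ 3*pos - 1 → pos > -3)
Answer: WP = tot ≤ store(tab, tot, pos + tot + 9)[tot] - 3 ∧ (tot ≥ 3*pos - 1 → pos > -3)


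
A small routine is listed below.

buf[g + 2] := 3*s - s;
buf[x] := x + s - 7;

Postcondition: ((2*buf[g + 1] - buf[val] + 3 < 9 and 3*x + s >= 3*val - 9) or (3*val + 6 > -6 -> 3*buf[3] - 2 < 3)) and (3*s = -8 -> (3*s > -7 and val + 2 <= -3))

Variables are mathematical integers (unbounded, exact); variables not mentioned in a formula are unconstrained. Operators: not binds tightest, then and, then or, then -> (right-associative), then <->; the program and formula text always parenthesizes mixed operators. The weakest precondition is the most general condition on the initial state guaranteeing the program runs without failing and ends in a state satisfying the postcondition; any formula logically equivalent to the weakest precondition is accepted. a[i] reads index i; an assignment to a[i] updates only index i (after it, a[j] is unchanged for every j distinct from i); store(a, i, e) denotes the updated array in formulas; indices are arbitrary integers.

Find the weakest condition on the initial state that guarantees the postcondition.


Working backward. After the program, the postcondition ((2*buf[g + 1] - buf[val] + 3 < 9 and 3*x + s >= 3*val - 9) or (3*val + 6 > -6 -> 3*buf[3] - 2 < 3)) and (3*s = -8 -> (3*s > -7 and val + 2 <= -3)) must hold; in canonical form it is ((2*buf[g + 1] < buf[val] + 6 and s + 3*x >= 3*val - 9) or (3*val > -12 -> 3*buf[3] < 5)) and (3*s = -8 -> (3*s > -7 and val <= -5)).
Before buf[x] := x + s - 7: ((2*store(buf, x, s + x - 7)[g + 1] < store(buf, x, s + x - 7)[val] + 6 and s + 3*x >= 3*val - 9) or (3*val > -12 -> 3*store(buf, x, s + x - 7)[3] < 5)) and (3*s = -8 -> (3*s > -7 and val <= -5))
Before buf[g + 2] := 3*s - s: ((2*store(store(buf, g + 2, 2*s), x, s + x - 7)[g + 1] < store(store(buf, g + 2, 2*s), x, s + x - 7)[val] + 6 and s + 3*x >= 3*val - 9) or (3*val > -12 -> 3*store(store(buf, g + 2, 2*s), x, s + x - 7)[3] < 5)) and (3*s = -8 -> (3*s > -7 and val <= -5))
Answer: WP = ((2*store(store(buf, g + 2, 2*s), x, s + x - 7)[g + 1] < store(store(buf, g + 2, 2*s), x, s + x - 7)[val] + 6 and s + 3*x >= 3*val - 9) or (3*val > -12 -> 3*store(store(buf, g + 2, 2*s), x, s + x - 7)[3] < 5)) and (3*s = -8 -> (3*s > -7 and val <= -5))


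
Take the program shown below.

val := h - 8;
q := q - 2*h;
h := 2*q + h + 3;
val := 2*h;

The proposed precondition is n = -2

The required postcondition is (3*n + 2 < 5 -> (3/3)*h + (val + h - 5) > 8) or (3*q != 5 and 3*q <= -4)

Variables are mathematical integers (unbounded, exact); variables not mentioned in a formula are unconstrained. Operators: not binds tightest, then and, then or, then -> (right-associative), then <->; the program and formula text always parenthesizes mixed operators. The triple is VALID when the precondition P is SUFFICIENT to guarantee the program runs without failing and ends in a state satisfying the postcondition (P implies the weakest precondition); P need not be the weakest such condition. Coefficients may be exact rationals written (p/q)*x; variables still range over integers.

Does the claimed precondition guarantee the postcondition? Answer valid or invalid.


Working backward. After the program, the postcondition (3*n + 2 < 5 -> (3/3)*h + (val + h - 5) > 8) or (3*q != 5 and 3*q <= -4) must hold; in canonical form it is (3*n < 3 -> 2*h + val > 13) or (3*q != 5 and 3*q <= -4).
Before val := 2*h: (3*n < 3 -> 4*h > 13) or (3*q != 5 and 3*q <= -4)
Before h := 2*q + h + 3: (3*n < 3 -> 4*h + 8*q > 1) or (3*q != 5 and 3*q <= -4)
Before q := q - 2*h: (3*n < 3 -> 8*q > 12*h + 1) or (3*q != 6*h + 5 and 3*q <= 6*h - 4)
Before val := h - 8: (3*n < 3 -> 8*q > 12*h + 1) or (3*q != 6*h + 5 and 3*q <= 6*h - 4)
The weakest precondition is (3*n < 3 -> 8*q > 12*h + 1) or (3*q != 6*h + 5 and 3*q <= 6*h - 4).
Check whether n = -2 implies it.
Countermodel: at the initial state h = 0, n = -2, q = 0, the precondition holds but the weakest precondition fails.
Answer: invalid


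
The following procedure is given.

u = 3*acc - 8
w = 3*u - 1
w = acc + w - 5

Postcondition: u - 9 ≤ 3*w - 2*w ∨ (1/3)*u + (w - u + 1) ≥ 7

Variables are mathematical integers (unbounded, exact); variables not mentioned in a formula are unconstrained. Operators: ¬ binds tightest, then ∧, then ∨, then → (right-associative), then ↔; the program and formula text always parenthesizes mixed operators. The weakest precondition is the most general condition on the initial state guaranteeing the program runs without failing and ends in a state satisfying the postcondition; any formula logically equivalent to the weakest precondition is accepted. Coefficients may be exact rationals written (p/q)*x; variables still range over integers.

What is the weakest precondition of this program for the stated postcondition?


Working backward. After the program, the postcondition u - 9 ≤ 3*w - 2*w ∨ (1/3)*u + (w - u + 1) ≥ 7 must hold; in canonical form it is u ≤ w + 9 ∨ w ≥ (2/3)*u + 6.
Before w := acc + w - 5: u ≤ acc + w + 4 ∨ acc + w ≥ (2/3)*u + 11
Before w := 3*u - 1: acc + 2*u ≥ -3 ∨ acc + (7/3)*u ≥ 12
Before u := 3*acc - 8: 7*acc ≥ 13 ∨ 8*acc ≥ 92/3
Answer: WP = 7*acc ≥ 13 ∨ 8*acc ≥ 92/3


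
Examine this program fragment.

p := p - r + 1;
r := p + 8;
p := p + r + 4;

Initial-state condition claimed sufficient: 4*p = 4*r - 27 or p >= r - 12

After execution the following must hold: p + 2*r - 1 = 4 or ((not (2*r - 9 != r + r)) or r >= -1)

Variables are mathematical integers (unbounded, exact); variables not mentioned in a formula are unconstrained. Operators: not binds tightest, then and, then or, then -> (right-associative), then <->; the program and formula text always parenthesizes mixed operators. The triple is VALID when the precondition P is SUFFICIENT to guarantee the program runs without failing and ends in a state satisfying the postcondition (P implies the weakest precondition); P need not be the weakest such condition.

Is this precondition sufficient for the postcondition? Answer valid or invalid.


Working backward. After the program, the postcondition p + 2*r - 1 = 4 or ((not (2*r - 9 != r + r)) or r >= -1) must hold; in canonical form it is p + 2*r = 5 or r >= -1.
Before p := p + r + 4: p + 3*r = 1 or r >= -1
Before r := p + 8: 4*p = -23 or p >= -9
Before p := p - r + 1: 4*p = 4*r - 27 or p >= r - 10
The weakest precondition is 4*p = 4*r - 27 or p >= r - 10.
Check whether 4*p = 4*r - 27 or p >= r - 12 implies it.
Countermodel: at the initial state p = 0, r = 11, the precondition holds but the weakest precondition fails.
Answer: invalid


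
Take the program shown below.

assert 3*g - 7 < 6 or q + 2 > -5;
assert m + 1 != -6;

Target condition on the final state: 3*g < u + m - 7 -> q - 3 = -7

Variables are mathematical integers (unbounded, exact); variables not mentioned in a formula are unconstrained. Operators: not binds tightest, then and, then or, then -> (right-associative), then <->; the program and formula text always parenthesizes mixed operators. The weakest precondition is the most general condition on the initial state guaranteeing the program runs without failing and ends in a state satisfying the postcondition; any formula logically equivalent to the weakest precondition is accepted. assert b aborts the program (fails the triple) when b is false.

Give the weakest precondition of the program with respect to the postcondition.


Working backward. After the program, the postcondition 3*g < u + m - 7 -> q - 3 = -7 must hold; in canonical form it is 3*g < m + u - 7 -> q = -4.
Before assert m + 1 != -6: m != -7 and (3*g < m + u - 7 -> q = -4)
Before assert 3*g - 7 < 6 or q + 2 > -5: (3*g < 13 or q > -7) and m != -7 and (3*g < m + u - 7 -> q = -4)
Answer: WP = (3*g < 13 or q > -7) and m != -7 and (3*g < m + u - 7 -> q = -4)


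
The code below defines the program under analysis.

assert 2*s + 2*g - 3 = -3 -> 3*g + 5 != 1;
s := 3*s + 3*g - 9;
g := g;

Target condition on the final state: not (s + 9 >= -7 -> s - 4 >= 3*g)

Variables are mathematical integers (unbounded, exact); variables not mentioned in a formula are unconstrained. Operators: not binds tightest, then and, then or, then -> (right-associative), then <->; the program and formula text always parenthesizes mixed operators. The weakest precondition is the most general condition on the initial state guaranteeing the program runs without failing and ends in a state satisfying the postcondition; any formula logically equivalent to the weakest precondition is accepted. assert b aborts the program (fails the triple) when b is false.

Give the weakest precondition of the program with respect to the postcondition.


Working backward. After the program, the postcondition not (s + 9 >= -7 -> s - 4 >= 3*g) must hold; in canonical form it is not (s >= -16 -> s >= 3*g + 4).
Before g := g: not (s >= -16 -> s >= 3*g + 4)
Before s := 3*s + 3*g - 9: not (3*g + 3*s >= -7 -> 3*s >= 13)
Before assert 2*s + 2*g - 3 = -3 -> 3*g + 5 != 1: (2*g + 2*s = 0 -> 3*g != -4) and (not (3*g + 3*s >= -7 -> 3*s >= 13))
Answer: WP = (2*g + 2*s = 0 -> 3*g != -4) and (not (3*g + 3*s >= -7 -> 3*s >= 13))


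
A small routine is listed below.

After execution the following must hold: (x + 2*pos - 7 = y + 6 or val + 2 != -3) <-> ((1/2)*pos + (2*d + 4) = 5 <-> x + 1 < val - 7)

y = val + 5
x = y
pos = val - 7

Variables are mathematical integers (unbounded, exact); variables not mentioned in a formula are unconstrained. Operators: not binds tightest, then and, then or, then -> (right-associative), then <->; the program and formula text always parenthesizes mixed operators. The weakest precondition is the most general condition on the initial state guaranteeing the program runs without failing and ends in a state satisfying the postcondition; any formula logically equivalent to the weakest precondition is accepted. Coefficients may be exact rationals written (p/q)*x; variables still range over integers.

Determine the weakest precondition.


Working backward. After the program, the postcondition (x + 2*pos - 7 = y + 6 or val + 2 != -3) <-> ((1/2)*pos + (2*d + 4) = 5 <-> x + 1 < val - 7) must hold; in canonical form it is (2*pos + x = y + 13 or val != -5) <-> (2*d + (1/2)*pos = 1 <-> x < val - 8).
Before pos := val - 7: (2*val + x = y + 27 or val != -5) <-> (2*d + (1/2)*val = 9/2 <-> x < val - 8)
Before x := y: (2*val = 27 or val != -5) <-> (2*d + (1/2)*val = 9/2 <-> y < val - 8)
Before y := val + 5: (2*val = 27 or val != -5) <-> (not (2*d + (1/2)*val = 9/2))
Answer: WP = (2*val = 27 or val != -5) <-> (not (2*d + (1/2)*val = 9/2))


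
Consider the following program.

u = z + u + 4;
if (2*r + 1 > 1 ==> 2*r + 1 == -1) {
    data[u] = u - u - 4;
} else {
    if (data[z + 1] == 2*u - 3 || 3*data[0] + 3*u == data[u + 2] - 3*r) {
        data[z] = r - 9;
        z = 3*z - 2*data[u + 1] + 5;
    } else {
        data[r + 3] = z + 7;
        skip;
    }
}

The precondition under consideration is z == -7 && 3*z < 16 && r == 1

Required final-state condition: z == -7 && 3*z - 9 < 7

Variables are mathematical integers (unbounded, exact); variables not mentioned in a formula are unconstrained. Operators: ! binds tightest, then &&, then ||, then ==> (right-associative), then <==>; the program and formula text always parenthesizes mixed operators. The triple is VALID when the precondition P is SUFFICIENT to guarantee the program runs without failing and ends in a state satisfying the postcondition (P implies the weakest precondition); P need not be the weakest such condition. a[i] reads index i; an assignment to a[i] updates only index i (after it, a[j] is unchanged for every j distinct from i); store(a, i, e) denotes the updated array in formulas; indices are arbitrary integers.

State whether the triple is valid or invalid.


Working backward. After the program, the postcondition z == -7 && 3*z - 9 < 7 must hold; in canonical form it is z == -7 && 3*z < 16.
Then branch requires z == -7 && 3*z < 16; else branch requires ((data[z + 1] == 2*u - 3 || 3*data[0] + 3*r + 3*u == data[u + 2]) ==> (3*z == 2*store(data, z, r - 9)[u + 1] - 12 && 9*z < 6*store(data, z, r - 9)[u + 1] + 1)) && ((!(data[z + 1] == 2*u - 3 || 3*data[0] + 3*r + 3*u == data[u + 2])) ==> (z == -7 && 3*z < 16)).
Before the if: ((2*r > 0 ==> 2*r == -2) ==> (z == -7 && 3*z < 16)) && ((!(2*r > 0 ==> 2*r == -2)) ==> (((data[z + 1] == 2*u - 3 || 3*data[0] + 3*r + 3*u == data[u + 2]) ==> (3*z == 2*store(data, z, r - 9)[u + 1] - 12 && 9*z < 6*store(data, z, r - 9)[u + 1] + 1)) && ((!(data[z + 1] == 2*u - 3 || 3*data[0] + 3*r + 3*u == data[u + 2])) ==> (z == -7 && 3*z < 16))))
Before u := z + u + 4: ((2*r > 0 ==> 2*r == -2) ==> (z == -7 && 3*z < 16)) && ((!(2*r > 0 ==> 2*r == -2)) ==> (((data[z + 1] == 2*u + 2*z + 5 || 3*data[0] + 3*r + 3*u + 3*z == data[u + z + 6] - 12) ==> (3*z == 2*store(data, z, r - 9)[u + z + 5] - 12 && 9*z < 6*store(data, z, r - 9)[u + z + 5] + 1)) && ((!(data[z + 1] == 2*u + 2*z + 5 || 3*data[0] + 3*r + 3*u + 3*z == data[u + z + 6] - 12)) ==> (z == -7 && 3*z < 16))))
The weakest precondition is ((2*r > 0 ==> 2*r == -2) ==> (z == -7 && 3*z < 16)) && ((!(2*r > 0 ==> 2*r == -2)) ==> (((data[z + 1] == 2*u + 2*z + 5 || 3*data[0] + 3*r + 3*u + 3*z == data[u + z + 6] - 12) ==> (3*z == 2*store(data, z, r - 9)[u + z + 5] - 12 && 9*z < 6*store(data, z, r - 9)[u + z + 5] + 1)) && ((!(data[z + 1] == 2*u + 2*z + 5 || 3*data[0] + 3*r + 3*u + 3*z == data[u + z + 6] - 12)) ==> (z == -7 && 3*z < 16)))).
Check whether z == -7 && 3*z < 16 && r == 1 implies it.
Countermodel: at the initial state data = {[-7] = -9, [-6] = -9, [-2] = -9, [-1] = -9, [0] = -9, elsewhere -9}, r = 1, u = 0, z = -7, the precondition holds but the weakest precondition fails.
Answer: invalid


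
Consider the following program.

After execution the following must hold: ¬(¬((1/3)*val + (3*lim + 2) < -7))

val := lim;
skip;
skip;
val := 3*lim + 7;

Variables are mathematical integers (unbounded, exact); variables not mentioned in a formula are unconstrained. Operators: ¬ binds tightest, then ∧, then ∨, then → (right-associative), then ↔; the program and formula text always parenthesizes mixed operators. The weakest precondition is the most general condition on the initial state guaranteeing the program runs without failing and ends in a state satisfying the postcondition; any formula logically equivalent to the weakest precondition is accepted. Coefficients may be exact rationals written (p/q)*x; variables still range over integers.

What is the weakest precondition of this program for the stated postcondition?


Working backward. After the program, the postcondition ¬(¬((1/3)*val + (3*lim + 2) < -7)) must hold; in canonical form it is 3*lim + (1/3)*val < -9.
Before val := 3*lim + 7: 4*lim < -34/3
Before skip: 4*lim < -34/3
Before skip: 4*lim < -34/3
Before val := lim: 4*lim < -34/3
Answer: WP = 4*lim < -34/3


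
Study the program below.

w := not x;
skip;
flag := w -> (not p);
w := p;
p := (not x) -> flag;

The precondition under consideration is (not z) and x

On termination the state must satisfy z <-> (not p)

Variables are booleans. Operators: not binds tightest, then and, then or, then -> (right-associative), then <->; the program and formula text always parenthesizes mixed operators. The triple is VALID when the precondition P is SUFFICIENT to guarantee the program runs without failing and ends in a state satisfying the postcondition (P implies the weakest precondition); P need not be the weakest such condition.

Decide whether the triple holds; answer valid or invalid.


Working backward. After the program, z <-> (not p) must hold.
Before p := (not x) -> flag: z <-> (not ((not x) -> flag))
Before w := p: z <-> (not ((not x) -> flag))
Before flag := w -> (not p): z <-> (not ((not x) -> (w -> (not p))))
Before skip: z <-> (not ((not x) -> (w -> (not p))))
Before w := not x: z <-> (not ((not x) -> ((not x) -> (not p))))
The weakest precondition is z <-> (not ((not x) -> ((not x) -> (not p)))).
Check whether (not z) and x implies it.
Every state satisfying the precondition satisfies the weakest precondition: the implication holds.
Answer: valid


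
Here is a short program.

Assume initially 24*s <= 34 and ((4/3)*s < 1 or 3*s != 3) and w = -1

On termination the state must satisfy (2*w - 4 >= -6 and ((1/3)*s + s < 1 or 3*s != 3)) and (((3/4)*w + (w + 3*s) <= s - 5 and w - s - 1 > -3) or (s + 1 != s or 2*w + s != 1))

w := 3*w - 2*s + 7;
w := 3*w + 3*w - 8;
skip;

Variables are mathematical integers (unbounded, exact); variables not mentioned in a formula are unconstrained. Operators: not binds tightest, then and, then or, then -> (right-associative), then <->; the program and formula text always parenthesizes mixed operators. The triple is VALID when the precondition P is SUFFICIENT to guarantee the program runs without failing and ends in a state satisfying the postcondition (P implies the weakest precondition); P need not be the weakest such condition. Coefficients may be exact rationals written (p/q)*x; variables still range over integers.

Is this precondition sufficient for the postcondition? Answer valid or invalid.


Working backward. After the program, the postcondition (2*w - 4 >= -6 and ((1/3)*s + s < 1 or 3*s != 3)) and (((3/4)*w + (w + 3*s) <= s - 5 and w - s - 1 > -3) or (s + 1 != s or 2*w + s != 1)) must hold; in canonical form it is 2*w >= -2 and ((4/3)*s < 1 or 3*s != 3).
Before skip: 2*w >= -2 and ((4/3)*s < 1 or 3*s != 3)
Before w := 3*w + 3*w - 8: 12*w >= 14 and ((4/3)*s < 1 or 3*s != 3)
Before w := 3*w - 2*s + 7: 36*w >= 24*s - 70 and ((4/3)*s < 1 or 3*s != 3)
The weakest precondition is 36*w >= 24*s - 70 and ((4/3)*s < 1 or 3*s != 3).
Check whether 24*s <= 34 and ((4/3)*s < 1 or 3*s != 3) and w = -1 implies it.
Every state satisfying the precondition satisfies the weakest precondition: the implication holds.
Answer: valid


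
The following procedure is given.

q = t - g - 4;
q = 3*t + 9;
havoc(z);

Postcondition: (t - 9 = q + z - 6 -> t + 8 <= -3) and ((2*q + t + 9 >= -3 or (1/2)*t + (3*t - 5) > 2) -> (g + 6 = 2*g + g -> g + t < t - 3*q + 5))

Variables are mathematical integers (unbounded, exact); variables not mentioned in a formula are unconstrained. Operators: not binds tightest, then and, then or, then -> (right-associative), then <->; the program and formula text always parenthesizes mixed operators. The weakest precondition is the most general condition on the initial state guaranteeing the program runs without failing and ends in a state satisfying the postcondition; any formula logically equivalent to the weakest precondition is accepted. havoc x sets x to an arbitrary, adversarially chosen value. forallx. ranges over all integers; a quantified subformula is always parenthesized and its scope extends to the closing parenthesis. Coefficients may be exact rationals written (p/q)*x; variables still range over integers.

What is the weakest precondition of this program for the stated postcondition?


Working backward. After the program, the postcondition (t - 9 = q + z - 6 -> t + 8 <= -3) and ((2*q + t + 9 >= -3 or (1/2)*t + (3*t - 5) > 2) -> (g + 6 = 2*g + g -> g + t < t - 3*q + 5)) must hold; in canonical form it is (t = q + z + 3 -> t <= -11) and ((2*q + t >= -12 or (7/2)*t > 7) -> (2*g = 6 -> g + 3*q < 5)).
Before havoc z: forall z_1. ((t = q + z_1 + 3 -> t <= -11) and ((2*q + t >= -12 or (7/2)*t > 7) -> (2*g = 6 -> g + 3*q < 5)))
Before q := 3*t + 9: forall z_1. ((2*t + z_1 = -12 -> t <= -11) and ((7*t >= -30 or (7/2)*t > 7) -> (2*g = 6 -> g + 9*t < -22)))
Before q := t - g - 4: forall z_1. ((2*t + z_1 = -12 -> t <= -11) and ((7*t >= -30 or (7/2)*t > 7) -> (2*g = 6 -> g + 9*t < -22)))
Answer: WP = forall z_1. ((2*t + z_1 = -12 -> t <= -11) and ((7*t >= -30 or (7/2)*t > 7) -> (2*g = 6 -> g + 9*t < -22)))


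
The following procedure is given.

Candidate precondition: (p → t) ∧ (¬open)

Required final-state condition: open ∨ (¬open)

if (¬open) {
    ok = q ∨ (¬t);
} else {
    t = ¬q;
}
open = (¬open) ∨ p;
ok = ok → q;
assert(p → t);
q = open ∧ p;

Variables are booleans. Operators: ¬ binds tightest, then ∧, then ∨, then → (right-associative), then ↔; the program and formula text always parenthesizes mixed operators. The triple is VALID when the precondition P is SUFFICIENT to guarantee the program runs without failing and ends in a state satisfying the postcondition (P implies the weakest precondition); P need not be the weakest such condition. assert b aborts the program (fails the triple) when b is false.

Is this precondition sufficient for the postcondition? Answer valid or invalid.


Working backward. After the program, the postcondition open ∨ (¬open) must hold; in canonical form it is true.
Before q := open ∧ p: true
Before assert p → t: p → t
Before ok := ok → q: p → t
Before open := (¬open) ∨ p: p → t
Then branch requires p → t; else branch requires p → (¬q).
Before the if: ((¬open) → (p → t)) ∧ (open → (p → (¬q)))
The weakest precondition is ((¬open) → (p → t)) ∧ (open → (p → (¬q))).
Check whether (p → t) ∧ (¬open) implies it.
Every state satisfying the precondition satisfies the weakest precondition: the implication holds.
Answer: valid


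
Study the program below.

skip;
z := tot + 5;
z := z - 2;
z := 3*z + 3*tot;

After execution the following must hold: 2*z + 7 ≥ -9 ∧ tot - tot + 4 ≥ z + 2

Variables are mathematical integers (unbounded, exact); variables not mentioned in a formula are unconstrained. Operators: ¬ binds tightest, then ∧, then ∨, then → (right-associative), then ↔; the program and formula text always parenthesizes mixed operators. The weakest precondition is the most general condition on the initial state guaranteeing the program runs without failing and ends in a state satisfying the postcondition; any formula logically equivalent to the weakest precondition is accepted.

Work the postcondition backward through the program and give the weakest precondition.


Working backward. After the program, the postcondition 2*z + 7 ≥ -9 ∧ tot - tot + 4 ≥ z + 2 must hold; in canonical form it is 2*z ≥ -16 ∧ z ≤ 2.
Before z := 3*z + 3*tot: 6*tot + 6*z ≥ -16 ∧ 3*tot + 3*z ≤ 2
Before z := z - 2: 6*tot + 6*z ≥ -4 ∧ 3*tot + 3*z ≤ 8
Before z := tot + 5: 12*tot ≥ -34 ∧ 6*tot ≤ -7
Before skip: 12*tot ≥ -34 ∧ 6*tot ≤ -7
Answer: WP = 12*tot ≥ -34 ∧ 6*tot ≤ -7


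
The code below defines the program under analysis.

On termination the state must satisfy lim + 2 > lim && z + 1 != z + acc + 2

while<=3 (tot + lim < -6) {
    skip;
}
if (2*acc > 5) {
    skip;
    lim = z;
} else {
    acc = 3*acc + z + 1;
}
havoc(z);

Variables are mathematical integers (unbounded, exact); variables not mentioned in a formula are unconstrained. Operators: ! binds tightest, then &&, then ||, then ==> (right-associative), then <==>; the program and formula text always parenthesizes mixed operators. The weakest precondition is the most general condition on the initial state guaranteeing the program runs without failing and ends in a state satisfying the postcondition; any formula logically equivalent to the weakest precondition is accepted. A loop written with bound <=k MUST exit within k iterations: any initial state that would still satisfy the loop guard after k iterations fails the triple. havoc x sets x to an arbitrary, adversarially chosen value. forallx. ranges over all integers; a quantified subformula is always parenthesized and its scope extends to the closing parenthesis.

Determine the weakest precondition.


Working backward. After the program, the postcondition lim + 2 > lim && z + 1 != z + acc + 2 must hold; in canonical form it is acc != -1.
Before havoc z: acc != -1
Then branch requires acc != -1; else branch requires 3*acc + z != -2.
Before the if: (2*acc > 5 ==> acc != -1) && ((!(2*acc > 5)) ==> 3*acc + z != -2)
Before the loop (bound <=3), unroll the exhaustion recursion (WP_0 = exit-now case; WP_j = one more guarded iteration, up to j = 3):
  WP_0: (!(lim + tot < -6)) && (2*acc > 5 ==> acc != -1) && ((!(2*acc > 5)) ==> 3*acc + z != -2)
  WP_1: (lim + tot < -6 ==> ((!(lim + tot < -6)) && (2*acc > 5 ==> acc != -1) && ((!(2*acc > 5)) ==> 3*acc + z != -2))) && ((!(lim + tot < -6)) ==> ((2*acc > 5 ==> acc != -1) && ((!(2*acc > 5)) ==> 3*acc + z != -2)))
  WP_2: (lim + tot < -6 ==> ((lim + tot < -6 ==> ((!(lim + tot < -6)) && (2*acc > 5 ==> acc != -1) && ((!(2*acc > 5)) ==> 3*acc + z != -2))) && ((!(lim + tot < -6)) ==> ((2*acc > 5 ==> acc != -1) && ((!(2*acc > 5)) ==> 3*acc + z != -2))))) && ((!(lim + tot < -6)) ==> ((2*acc > 5 ==> acc != -1) && ((!(2*acc > 5)) ==> 3*acc + z != -2)))
  WP_3: (lim + tot < -6 ==> ((lim + tot < -6 ==> ((lim + tot < -6 ==> ((!(lim + tot < -6)) && (2*acc > 5 ==> acc != -1) && ((!(2*acc > 5)) ==> 3*acc + z != -2))) && ((!(lim + tot < -6)) ==> ((2*acc > 5 ==> acc != -1) && ((!(2*acc > 5)) ==> 3*acc + z != -2))))) && ((!(lim + tot < -6)) ==> ((2*acc > 5 ==> acc != -1) && ((!(2*acc > 5)) ==> 3*acc + z != -2))))) && ((!(lim + tot < -6)) ==> ((2*acc > 5 ==> acc != -1) && ((!(2*acc > 5)) ==> 3*acc + z != -2)))
So before the loop: (lim + tot < -6 ==> ((lim + tot < -6 ==> ((lim + tot < -6 ==> ((!(lim + tot < -6)) && (2*acc > 5 ==> acc != -1) && ((!(2*acc > 5)) ==> 3*acc + z != -2))) && ((!(lim + tot < -6)) ==> ((2*acc > 5 ==> acc != -1) && ((!(2*acc > 5)) ==> 3*acc + z != -2))))) && ((!(lim + tot < -6)) ==> ((2*acc > 5 ==> acc != -1) && ((!(2*acc > 5)) ==> 3*acc + z != -2))))) && ((!(lim + tot < -6)) ==> ((2*acc > 5 ==> acc != -1) && ((!(2*acc > 5)) ==> 3*acc + z != -2)))
Answer: WP = (lim + tot < -6 ==> ((lim + tot < -6 ==> ((lim + tot < -6 ==> ((!(lim + tot < -6)) && (2*acc > 5 ==> acc != -1) && ((!(2*acc > 5)) ==> 3*acc + z != -2))) && ((!(lim + tot < -6)) ==> ((2*acc > 5 ==> acc != -1) && ((!(2*acc > 5)) ==> 3*acc + z != -2))))) && ((!(lim + tot < -6)) ==> ((2*acc > 5 ==> acc != -1) && ((!(2*acc > 5)) ==> 3*acc + z != -2))))) && ((!(lim + tot < -6)) ==> ((2*acc > 5 ==> acc != -1) && ((!(2*acc > 5)) ==> 3*acc + z != -2)))


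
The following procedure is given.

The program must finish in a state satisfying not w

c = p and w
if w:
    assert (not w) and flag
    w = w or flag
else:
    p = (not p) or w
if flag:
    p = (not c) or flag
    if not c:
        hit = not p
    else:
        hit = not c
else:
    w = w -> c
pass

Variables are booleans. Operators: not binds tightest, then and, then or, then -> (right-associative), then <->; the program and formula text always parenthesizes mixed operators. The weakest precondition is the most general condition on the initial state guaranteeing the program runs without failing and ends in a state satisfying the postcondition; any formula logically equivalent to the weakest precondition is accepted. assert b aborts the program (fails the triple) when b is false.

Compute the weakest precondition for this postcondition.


Working backward. After the program, not w must hold.
Before skip: not w
Then branch requires ((not c) -> (not w)) and (c -> (not w)); else branch requires not (w -> c).
Before the if: (flag -> (((not c) -> (not w)) and (c -> (not w)))) and ((not flag) -> (not (w -> c)))
Then branch requires (not w) and flag and (flag -> (((not c) -> (not (w or flag))) and (c -> (not (w or flag))))) and ((not flag) -> (not ((w or flag) -> c))); else branch requires (flag -> (((not c) -> (not w)) and (c -> (not w)))) and ((not flag) -> (not (w -> c))).
Before the if: (w -> ((not w) and flag and (flag -> (((not c) -> (not (w or flag))) and (c -> (not (w or flag))))) and ((not flag) -> (not ((w or flag) -> c))))) and ((not w) -> ((flag -> (((not c) -> (not w)) and (c -> (not w)))) and ((not flag) -> (not (w -> c)))))
Before c := p and w: (w -> ((not w) and flag and (flag -> (((not (p and w)) -> (not (w or flag))) and ((p and w) -> (not (w or flag))))) and ((not flag) -> (not ((w or flag) -> (p and w)))))) and ((not w) -> ((flag -> (((not (p and w)) -> (not w)) and ((p and w) -> (not w)))) and ((not flag) -> (not (w -> (p and w))))))
Answer: WP = (w -> ((not w) and flag and (flag -> (((not (p and w)) -> (not (w or flag))) and ((p and w) -> (not (w or flag))))) and ((not flag) -> (not ((w or flag) -> (p and w)))))) and ((not w) -> ((flag -> (((not (p and w)) -> (not w)) and ((p and w) -> (not w)))) and ((not flag) -> (not (w -> (p and w))))))


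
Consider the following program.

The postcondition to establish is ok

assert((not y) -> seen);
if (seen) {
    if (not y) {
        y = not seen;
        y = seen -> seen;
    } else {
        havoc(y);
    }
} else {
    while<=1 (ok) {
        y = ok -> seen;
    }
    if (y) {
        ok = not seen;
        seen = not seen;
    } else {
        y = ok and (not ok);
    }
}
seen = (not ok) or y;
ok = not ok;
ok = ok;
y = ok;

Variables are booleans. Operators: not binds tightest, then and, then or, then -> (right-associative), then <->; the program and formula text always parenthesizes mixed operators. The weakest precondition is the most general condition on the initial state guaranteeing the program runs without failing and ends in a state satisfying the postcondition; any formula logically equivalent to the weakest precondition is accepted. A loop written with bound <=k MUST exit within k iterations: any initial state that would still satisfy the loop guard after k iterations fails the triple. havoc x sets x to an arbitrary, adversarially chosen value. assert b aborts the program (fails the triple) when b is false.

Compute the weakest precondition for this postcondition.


Working backward. After the program, ok must hold.
Before y := ok: ok
Before ok := ok: ok
Before ok := not ok: not ok
Before seen := (not ok) or y: not ok
Then branch requires ((not y) -> (not ok)) and (y -> (not ok)); else branch requires (ok -> ((not ok) and ((ok -> seen) -> seen) and ((not (ok -> seen)) -> (not ok)))) and ((not ok) -> ((y -> seen) and ((not y) -> (not ok)))).
Before the if: (seen -> (((not y) -> (not ok)) and (y -> (not ok)))) and ((not seen) -> ((ok -> ((not ok) and ((ok -> seen) -> seen) and ((not (ok -> seen)) -> (not ok)))) and ((not ok) -> ((y -> seen) and ((not y) -> (not ok))))))
Before assert (not y) -> seen: ((not y) -> seen) and (seen -> (((not y) -> (not ok)) and (y -> (not ok)))) and ((not seen) -> ((ok -> ((not ok) and ((ok -> seen) -> seen) and ((not (ok -> seen)) -> (not ok)))) and ((not ok) -> ((y -> seen) and ((not y) -> (not ok))))))
Answer: WP = ((not y) -> seen) and (seen -> (((not y) -> (not ok)) and (y -> (not ok)))) and ((not seen) -> ((ok -> ((not ok) and ((ok -> seen) -> seen) and ((not (ok -> seen)) -> (not ok)))) and ((not ok) -> ((y -> seen) and ((not y) -> (not ok))))))


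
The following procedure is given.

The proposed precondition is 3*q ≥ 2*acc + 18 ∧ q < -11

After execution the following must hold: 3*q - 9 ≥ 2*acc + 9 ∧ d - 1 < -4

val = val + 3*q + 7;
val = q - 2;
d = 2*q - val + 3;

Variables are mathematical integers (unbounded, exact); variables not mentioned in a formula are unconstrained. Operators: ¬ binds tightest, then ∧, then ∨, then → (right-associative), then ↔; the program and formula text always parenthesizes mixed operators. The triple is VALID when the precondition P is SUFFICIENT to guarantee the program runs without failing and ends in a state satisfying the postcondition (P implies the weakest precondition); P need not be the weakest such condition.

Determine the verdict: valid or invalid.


Working backward. After the program, the postcondition 3*q - 9 ≥ 2*acc + 9 ∧ d - 1 < -4 must hold; in canonical form it is 3*q ≥ 2*acc + 18 ∧ d < -3.
Before d := 2*q - val + 3: 3*q ≥ 2*acc + 18 ∧ 2*q < val - 6
Before val := q - 2: 3*q ≥ 2*acc + 18 ∧ q < -8
Before val := val + 3*q + 7: 3*q ≥ 2*acc + 18 ∧ q < -8
The weakest precondition is 3*q ≥ 2*acc + 18 ∧ q < -8.
Check whether 3*q ≥ 2*acc + 18 ∧ q < -11 implies it.
Every state satisfying the precondition satisfies the weakest precondition: the implication holds.
Answer: valid
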